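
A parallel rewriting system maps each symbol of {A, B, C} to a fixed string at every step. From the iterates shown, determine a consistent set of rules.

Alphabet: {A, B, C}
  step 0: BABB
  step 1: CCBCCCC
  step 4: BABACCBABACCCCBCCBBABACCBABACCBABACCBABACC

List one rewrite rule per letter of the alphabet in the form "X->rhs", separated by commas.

A->B, B->CC, C->BA

  step 0 ⇒ step 1: BABB ⇒ CC·B·CC·CC
    A ↦ B
    B ↦ CC
    C ↦ BA  (constrained at step 1)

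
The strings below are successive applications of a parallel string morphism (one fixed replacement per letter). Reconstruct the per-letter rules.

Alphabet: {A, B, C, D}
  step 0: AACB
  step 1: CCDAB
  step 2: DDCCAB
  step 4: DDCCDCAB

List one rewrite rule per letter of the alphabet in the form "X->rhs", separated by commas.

A->C, B->AB, C->D, D->C

  step 1 ⇒ step 2: CCDAB ⇒ D·D·C·C·AB
    A ↦ C
    B ↦ AB
    C ↦ D
    D ↦ C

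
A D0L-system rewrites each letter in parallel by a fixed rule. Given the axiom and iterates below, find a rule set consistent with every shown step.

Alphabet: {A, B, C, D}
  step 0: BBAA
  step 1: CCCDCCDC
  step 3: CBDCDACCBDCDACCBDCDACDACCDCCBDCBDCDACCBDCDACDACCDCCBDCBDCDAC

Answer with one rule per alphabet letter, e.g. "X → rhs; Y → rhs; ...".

  step 0 ⇒ step 1: BBAA ⇒ C·C·CDC·CDC
    A ↦ CDC
    B ↦ C
    C ↦ CBD  (constrained at step 1)
    D ↦ DAC  (constrained at step 1)

A->CDC, B->C, C->CBD, D->DAC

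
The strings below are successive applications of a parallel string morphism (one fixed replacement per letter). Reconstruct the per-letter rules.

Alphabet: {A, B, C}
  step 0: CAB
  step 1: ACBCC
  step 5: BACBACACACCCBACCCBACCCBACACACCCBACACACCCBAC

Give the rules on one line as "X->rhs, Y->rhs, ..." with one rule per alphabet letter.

  step 0 ⇒ step 1: CAB ⇒ AC·B·CC
    A ↦ B
    B ↦ CC
    C ↦ AC

A->B, B->CC, C->AC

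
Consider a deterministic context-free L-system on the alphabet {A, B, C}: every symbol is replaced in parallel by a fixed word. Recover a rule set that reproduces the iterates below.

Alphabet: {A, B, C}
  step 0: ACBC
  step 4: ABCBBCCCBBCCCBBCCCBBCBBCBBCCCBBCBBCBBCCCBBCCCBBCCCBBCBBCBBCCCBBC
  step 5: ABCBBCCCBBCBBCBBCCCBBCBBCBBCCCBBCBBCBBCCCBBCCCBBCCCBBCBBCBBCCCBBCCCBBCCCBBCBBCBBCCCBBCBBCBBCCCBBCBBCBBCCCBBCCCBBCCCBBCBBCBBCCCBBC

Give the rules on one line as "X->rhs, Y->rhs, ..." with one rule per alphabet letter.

A->AB, B->C, C->BBC

  step 4 ⇒ step 5: ABCBBCCCBBCCCBBCCCBBCBBCBBCCCBBCBBCBBCCCBBCCCBBCCCBBCBBCBBCCCBBC ⇒ AB·C·BBC·C·C·BBC·BBC·BBC·C·C·BBC·BBC·BBC·C·C·BBC·BBC·BBC·C·C·BBC·C·C·BBC·C·C·BBC·BBC·BBC·C·C·BBC·C·C·BBC·C·C·BBC·BBC·BBC·C·C·BBC·BBC·BBC·C·C·BBC·BBC·BBC·C·C·BBC·C·C·BBC·C·C·BBC·BBC·BBC·C·C·BBC
    A ↦ AB
    B ↦ C
    C ↦ BBC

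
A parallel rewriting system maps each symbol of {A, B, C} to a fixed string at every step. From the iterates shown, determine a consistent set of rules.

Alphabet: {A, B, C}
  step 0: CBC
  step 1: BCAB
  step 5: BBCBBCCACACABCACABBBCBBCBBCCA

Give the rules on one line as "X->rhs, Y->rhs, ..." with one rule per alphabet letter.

  step 0 ⇒ step 1: CBC ⇒ B·CA·B
    B ↦ CA
    C ↦ B
    A ↦ BC  (constrained at step 1)

A->BC, B->CA, C->B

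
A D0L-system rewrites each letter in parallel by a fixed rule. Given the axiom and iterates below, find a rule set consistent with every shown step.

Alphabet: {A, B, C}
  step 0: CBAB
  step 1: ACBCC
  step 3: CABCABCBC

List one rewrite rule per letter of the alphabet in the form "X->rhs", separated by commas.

  step 0 ⇒ step 1: CBAB ⇒ A·C·BC·C
    A ↦ BC
    B ↦ C
    C ↦ A

A->BC, B->C, C->A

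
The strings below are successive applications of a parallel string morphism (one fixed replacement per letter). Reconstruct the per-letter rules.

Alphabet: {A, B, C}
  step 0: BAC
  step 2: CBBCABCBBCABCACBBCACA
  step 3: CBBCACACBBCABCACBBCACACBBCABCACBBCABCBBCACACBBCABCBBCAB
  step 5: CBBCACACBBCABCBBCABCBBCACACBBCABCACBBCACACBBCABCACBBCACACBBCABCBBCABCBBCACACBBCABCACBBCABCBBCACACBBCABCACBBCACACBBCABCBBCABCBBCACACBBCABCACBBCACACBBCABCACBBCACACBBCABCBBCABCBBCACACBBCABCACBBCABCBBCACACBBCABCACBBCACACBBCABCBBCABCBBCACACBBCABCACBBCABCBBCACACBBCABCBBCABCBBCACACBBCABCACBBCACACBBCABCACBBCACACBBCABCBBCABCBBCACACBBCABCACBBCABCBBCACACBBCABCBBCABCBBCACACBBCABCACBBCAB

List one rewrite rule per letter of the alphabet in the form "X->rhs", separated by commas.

A->CAB, B->CA, C->CBB

  step 2 ⇒ step 3: CBBCABCBBCABCACBBCACA ⇒ CBB·CA·CA·CBB·CAB·CA·CBB·CA·CA·CBB·CAB·CA·CBB·CAB·CBB·CA·CA·CBB·CAB·CBB·CAB
    A ↦ CAB
    B ↦ CA
    C ↦ CBB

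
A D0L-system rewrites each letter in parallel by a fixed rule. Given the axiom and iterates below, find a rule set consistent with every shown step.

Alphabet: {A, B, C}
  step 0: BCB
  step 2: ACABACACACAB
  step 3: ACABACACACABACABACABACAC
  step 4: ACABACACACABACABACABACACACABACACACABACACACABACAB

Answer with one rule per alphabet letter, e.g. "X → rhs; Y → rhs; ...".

A->AC, B->AC, C->AB

  step 3 ⇒ step 4: ACABACACACABACABACABACAC ⇒ AC·AB·AC·AC·AC·AB·AC·AB·AC·AB·AC·AC·AC·AB·AC·AC·AC·AB·AC·AC·AC·AB·AC·AB
    A ↦ AC
    B ↦ AC
    C ↦ AB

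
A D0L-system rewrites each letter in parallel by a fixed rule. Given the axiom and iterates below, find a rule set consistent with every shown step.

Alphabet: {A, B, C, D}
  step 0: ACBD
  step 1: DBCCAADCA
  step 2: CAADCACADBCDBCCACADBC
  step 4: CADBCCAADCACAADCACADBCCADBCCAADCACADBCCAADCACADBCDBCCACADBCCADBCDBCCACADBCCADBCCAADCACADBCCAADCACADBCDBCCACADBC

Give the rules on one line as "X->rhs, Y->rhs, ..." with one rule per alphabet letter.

A->DBC, B->AD, C->CA, D->CA

  step 1 ⇒ step 2: DBCCAADCA ⇒ CA·AD·CA·CA·DBC·DBC·CA·CA·DBC
    A ↦ DBC
    B ↦ AD
    C ↦ CA
    D ↦ CA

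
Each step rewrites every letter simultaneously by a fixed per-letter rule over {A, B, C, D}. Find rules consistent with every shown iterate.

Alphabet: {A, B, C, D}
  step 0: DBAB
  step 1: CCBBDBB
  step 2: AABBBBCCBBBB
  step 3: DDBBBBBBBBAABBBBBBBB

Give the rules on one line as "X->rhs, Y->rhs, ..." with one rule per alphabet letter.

  step 2 ⇒ step 3: AABBBBCCBBBB ⇒ D·D·BB·BB·BB·BB·A·A·BB·BB·BB·BB
    A ↦ D
    B ↦ BB
    C ↦ A
  step 0 ⇒ step 1: DBAB ⇒ CC·BB·D·BB
    D ↦ CC

A->D, B->BB, C->A, D->CC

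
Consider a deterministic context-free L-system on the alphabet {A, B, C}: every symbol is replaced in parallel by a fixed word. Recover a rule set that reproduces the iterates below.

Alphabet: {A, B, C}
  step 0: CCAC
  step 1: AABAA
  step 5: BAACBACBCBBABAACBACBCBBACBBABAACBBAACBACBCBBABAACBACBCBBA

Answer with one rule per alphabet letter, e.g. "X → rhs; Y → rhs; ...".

A->BA, B->CB, C->A

  step 0 ⇒ step 1: CCAC ⇒ A·A·BA·A
    A ↦ BA
    C ↦ A
    B ↦ CB  (constrained at step 1)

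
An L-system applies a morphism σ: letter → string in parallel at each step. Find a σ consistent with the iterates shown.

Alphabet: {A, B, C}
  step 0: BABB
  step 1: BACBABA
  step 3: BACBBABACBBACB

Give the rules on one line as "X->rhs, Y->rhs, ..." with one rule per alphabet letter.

  step 0 ⇒ step 1: BABB ⇒ BA·C·BA·BA
    A ↦ C
    B ↦ BA
    C ↦ B  (constrained at step 1)

A->C, B->BA, C->B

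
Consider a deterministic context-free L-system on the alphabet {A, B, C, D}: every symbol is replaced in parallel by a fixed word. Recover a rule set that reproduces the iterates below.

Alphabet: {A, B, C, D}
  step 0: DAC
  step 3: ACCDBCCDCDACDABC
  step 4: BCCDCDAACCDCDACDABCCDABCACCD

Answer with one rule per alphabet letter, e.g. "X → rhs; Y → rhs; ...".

  step 3 ⇒ step 4: ACCDBCCDCDACDABC ⇒ BC·CD·CD·A·AC·CD·CD·A·CD·A·BC·CD·A·BC·AC·CD
    A ↦ BC
    B ↦ AC
    C ↦ CD
    D ↦ A

A->BC, B->AC, C->CD, D->A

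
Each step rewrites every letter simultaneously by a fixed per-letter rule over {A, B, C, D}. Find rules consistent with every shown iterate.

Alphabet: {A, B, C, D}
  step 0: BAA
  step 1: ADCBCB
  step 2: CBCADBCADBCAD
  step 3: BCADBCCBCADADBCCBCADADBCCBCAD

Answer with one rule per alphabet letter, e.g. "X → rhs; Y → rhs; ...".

  step 2 ⇒ step 3: CBCADBCADBCAD ⇒ BC·AD·BC·CB·CAD·AD·BC·CB·CAD·AD·BC·CB·CAD
    A ↦ CB
    B ↦ AD
    C ↦ BC
    D ↦ CAD

A->CB, B->AD, C->BC, D->CAD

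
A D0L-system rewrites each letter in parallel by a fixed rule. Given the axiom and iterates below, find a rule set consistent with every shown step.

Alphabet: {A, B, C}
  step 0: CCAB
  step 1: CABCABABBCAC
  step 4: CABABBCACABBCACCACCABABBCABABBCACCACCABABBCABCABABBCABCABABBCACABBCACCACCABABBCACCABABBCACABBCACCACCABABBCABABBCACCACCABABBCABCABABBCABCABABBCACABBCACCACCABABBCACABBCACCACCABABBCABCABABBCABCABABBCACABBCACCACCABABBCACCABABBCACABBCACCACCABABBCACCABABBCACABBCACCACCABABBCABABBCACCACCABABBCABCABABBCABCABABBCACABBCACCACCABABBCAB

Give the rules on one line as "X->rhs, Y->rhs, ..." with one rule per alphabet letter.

  step 0 ⇒ step 1: CCAB ⇒ CAB·CAB·ABB·CAC
    A ↦ ABB
    B ↦ CAC
    C ↦ CAB

A->ABB, B->CAC, C->CAB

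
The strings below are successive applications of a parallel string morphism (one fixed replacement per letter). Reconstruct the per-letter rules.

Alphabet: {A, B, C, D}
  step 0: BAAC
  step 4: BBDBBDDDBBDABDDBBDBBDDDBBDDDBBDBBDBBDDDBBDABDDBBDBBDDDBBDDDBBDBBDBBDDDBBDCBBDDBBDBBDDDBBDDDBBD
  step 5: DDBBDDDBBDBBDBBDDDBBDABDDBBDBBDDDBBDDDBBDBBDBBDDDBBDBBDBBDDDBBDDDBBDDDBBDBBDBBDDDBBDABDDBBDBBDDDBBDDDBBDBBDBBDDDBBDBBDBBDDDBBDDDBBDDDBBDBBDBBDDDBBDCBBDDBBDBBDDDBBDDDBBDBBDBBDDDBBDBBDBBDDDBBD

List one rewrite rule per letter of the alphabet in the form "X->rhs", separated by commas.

  step 4 ⇒ step 5: BBDBBDDDBBDABDDBBDBBDDDBBDDDBBDBBDBBDDDBBDABDDBBDBBDDDBBDDDBBDBBDBBDDDBBDCBBDDBBDBBDDDBBDDDBBD ⇒ D·D·BBD·D·D·BBD·BBD·BBD·D·D·BBD·ABD·D·BBD·BBD·D·D·BBD·D·D·BBD·BBD·BBD·D·D·BBD·BBD·BBD·D·D·BBD·D·D·BBD·D·D·BBD·BBD·BBD·D·D·BBD·ABD·D·BBD·BBD·D·D·BBD·D·D·BBD·BBD·BBD·D·D·BBD·BBD·BBD·D·D·BBD·D·D·BBD·D·D·BBD·BBD·BBD·D·D·BBD·CBB·D·D·BBD·BBD·D·D·BBD·D·D·BBD·BBD·BBD·D·D·BBD·BBD·BBD·D·D·BBD
    A ↦ ABD
    B ↦ D
    C ↦ CBB
    D ↦ BBD

A->ABD, B->D, C->CBB, D->BBD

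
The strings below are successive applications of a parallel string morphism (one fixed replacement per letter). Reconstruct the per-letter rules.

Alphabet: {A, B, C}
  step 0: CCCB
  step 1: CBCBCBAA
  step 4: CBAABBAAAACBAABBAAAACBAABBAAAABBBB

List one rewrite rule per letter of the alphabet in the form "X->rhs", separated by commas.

  step 0 ⇒ step 1: CCCB ⇒ CB·CB·CB·AA
    B ↦ AA
    C ↦ CB
    A ↦ B  (constrained at step 1)

A->B, B->AA, C->CB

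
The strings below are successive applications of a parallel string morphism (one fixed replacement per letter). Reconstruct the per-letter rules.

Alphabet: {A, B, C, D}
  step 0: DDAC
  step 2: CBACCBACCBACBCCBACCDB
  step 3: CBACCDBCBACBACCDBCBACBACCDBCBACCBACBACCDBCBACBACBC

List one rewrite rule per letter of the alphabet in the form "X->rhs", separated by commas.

  step 2 ⇒ step 3: CBACCBACCBACBCCBACCDB ⇒ CBA·C·CDB·CBA·CBA·C·CDB·CBA·CBA·C·CDB·CBA·C·CBA·CBA·C·CDB·CBA·CBA·CB·C
    A ↦ CDB
    B ↦ C
    C ↦ CBA
    D ↦ CB

A->CDB, B->C, C->CBA, D->CB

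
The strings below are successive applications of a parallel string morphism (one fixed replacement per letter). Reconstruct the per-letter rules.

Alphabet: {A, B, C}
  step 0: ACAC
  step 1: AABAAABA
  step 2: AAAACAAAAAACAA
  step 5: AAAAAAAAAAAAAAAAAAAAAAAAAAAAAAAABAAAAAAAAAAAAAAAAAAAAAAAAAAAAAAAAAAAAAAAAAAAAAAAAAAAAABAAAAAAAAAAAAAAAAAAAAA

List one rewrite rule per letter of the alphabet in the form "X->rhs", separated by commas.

  step 1 ⇒ step 2: AABAAABA ⇒ AA·AA·C·AA·AA·AA·C·AA
    A ↦ AA
    B ↦ C
  step 0 ⇒ step 1: ACAC ⇒ AA·BA·AA·BA
    C ↦ BA

A->AA, B->C, C->BA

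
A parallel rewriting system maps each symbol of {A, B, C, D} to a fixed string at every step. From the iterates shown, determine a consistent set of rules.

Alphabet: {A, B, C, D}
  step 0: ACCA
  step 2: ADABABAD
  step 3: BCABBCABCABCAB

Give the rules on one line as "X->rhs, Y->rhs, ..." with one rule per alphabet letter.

  step 2 ⇒ step 3: ADABABAD ⇒ BC·AB·BC·A·BC·A·BC·AB
    A ↦ BC
    B ↦ A
    D ↦ AB
    C ↦ D  (constrained at step 0)

A->BC, B->A, C->D, D->AB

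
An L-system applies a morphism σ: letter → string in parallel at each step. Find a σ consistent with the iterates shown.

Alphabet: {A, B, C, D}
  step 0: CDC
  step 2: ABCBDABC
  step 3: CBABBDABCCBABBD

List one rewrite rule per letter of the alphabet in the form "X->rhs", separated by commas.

A->CB, B->AB, C->BD, D->C

  step 2 ⇒ step 3: ABCBDABC ⇒ CB·AB·BD·AB·C·CB·AB·BD
    A ↦ CB
    B ↦ AB
    C ↦ BD
    D ↦ C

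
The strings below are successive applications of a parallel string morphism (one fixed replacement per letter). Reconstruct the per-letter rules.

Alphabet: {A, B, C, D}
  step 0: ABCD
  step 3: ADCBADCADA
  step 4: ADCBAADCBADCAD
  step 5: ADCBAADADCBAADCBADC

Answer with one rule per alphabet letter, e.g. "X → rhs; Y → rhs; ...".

A->AD, B->A, C->B, D->C

  step 4 ⇒ step 5: ADCBAADCBADCAD ⇒ AD·C·B·A·AD·AD·C·B·A·AD·C·B·AD·C
    A ↦ AD
    B ↦ A
    C ↦ B
    D ↦ C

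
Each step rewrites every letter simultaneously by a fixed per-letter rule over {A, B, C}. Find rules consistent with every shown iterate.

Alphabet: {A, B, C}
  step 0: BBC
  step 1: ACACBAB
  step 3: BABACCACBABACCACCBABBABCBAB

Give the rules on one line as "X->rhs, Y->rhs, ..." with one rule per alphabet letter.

A->C, B->AC, C->BAB

  step 0 ⇒ step 1: BBC ⇒ AC·AC·BAB
    B ↦ AC
    C ↦ BAB
    A ↦ C  (constrained at step 1)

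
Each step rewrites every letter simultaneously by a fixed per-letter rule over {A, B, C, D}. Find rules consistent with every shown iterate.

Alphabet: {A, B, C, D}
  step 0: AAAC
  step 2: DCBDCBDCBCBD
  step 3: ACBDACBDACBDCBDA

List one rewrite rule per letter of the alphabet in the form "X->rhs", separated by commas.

A->BC, B->D, C->CB, D->A

  step 2 ⇒ step 3: DCBDCBDCBCBD ⇒ A·CB·D·A·CB·D·A·CB·D·CB·D·A
    B ↦ D
    C ↦ CB
    D ↦ A
    A ↦ BC  (constrained at step 0)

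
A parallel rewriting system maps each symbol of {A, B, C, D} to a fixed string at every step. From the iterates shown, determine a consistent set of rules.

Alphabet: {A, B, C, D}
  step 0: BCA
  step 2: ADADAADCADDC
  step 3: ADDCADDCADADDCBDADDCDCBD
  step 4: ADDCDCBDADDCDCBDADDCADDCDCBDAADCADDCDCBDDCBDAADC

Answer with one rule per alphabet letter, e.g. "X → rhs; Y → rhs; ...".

  step 3 ⇒ step 4: ADDCADDCADADDCBDADDCDCBD ⇒ AD·DC·DC·BD·AD·DC·DC·BD·AD·DC·AD·DC·DC·BD·AA·DC·AD·DC·DC·BD·DC·BD·AA·DC
    A ↦ AD
    B ↦ AA
    C ↦ BD
    D ↦ DC

A->AD, B->AA, C->BD, D->DC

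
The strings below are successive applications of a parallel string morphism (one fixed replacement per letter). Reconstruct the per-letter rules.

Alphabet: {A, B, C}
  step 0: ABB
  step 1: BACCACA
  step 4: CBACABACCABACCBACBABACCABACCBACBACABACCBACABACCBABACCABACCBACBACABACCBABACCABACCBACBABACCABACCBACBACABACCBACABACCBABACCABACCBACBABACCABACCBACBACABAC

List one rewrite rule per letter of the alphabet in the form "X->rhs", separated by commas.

  step 0 ⇒ step 1: ABB ⇒ BAC·CA·CA
    A ↦ BAC
    B ↦ CA
    C ↦ CBA  (constrained at step 1)

A->BAC, B->CA, C->CBA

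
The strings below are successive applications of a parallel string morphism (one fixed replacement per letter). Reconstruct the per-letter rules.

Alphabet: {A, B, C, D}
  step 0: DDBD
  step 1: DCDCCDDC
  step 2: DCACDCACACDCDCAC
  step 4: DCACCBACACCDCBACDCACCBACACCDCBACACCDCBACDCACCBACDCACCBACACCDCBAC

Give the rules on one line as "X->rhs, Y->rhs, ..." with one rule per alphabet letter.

A->CB, B->CD, C->AC, D->DC

  step 1 ⇒ step 2: DCDCCDDC ⇒ DC·AC·DC·AC·AC·DC·DC·AC
    C ↦ AC
    D ↦ DC
    A ↦ CB  (constrained at step 2)
  step 0 ⇒ step 1: DDBD ⇒ DC·DC·CD·DC
    B ↦ CD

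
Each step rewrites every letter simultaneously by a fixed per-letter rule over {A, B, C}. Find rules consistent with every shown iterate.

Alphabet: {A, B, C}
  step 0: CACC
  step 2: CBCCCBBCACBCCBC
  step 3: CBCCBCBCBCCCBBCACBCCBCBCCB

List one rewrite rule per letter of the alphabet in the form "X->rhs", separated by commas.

A->BCA, B->C, C->CB

  step 2 ⇒ step 3: CBCCCBBCACBCCBC ⇒ CB·C·CB·CB·CB·C·C·CB·BCA·CB·C·CB·CB·C·CB
    A ↦ BCA
    B ↦ C
    C ↦ CB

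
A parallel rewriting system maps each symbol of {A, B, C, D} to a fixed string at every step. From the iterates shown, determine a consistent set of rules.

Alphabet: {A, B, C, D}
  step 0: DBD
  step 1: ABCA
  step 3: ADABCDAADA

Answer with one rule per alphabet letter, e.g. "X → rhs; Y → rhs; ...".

  step 0 ⇒ step 1: DBD ⇒ A·BC·A
    B ↦ BC
    D ↦ A
    A ↦ AD  (constrained at step 1)
    C ↦ D  (constrained at step 1)

A->AD, B->BC, C->D, D->A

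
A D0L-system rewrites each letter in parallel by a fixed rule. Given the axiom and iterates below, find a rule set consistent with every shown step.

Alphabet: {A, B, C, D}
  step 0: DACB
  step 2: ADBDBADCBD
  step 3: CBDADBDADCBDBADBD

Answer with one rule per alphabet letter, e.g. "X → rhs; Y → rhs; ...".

A->C, B->AD, C->B, D->BD

  step 2 ⇒ step 3: ADBDBADCBD ⇒ C·BD·AD·BD·AD·C·BD·B·AD·BD
    A ↦ C
    B ↦ AD
    C ↦ B
    D ↦ BD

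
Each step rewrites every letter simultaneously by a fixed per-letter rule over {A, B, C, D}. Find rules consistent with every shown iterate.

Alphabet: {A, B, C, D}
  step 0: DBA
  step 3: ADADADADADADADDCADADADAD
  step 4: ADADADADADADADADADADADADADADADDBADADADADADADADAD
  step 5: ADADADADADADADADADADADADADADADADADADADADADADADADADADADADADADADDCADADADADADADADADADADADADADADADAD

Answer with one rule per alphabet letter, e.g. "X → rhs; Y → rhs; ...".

A->AD, B->DC, C->DB, D->AD

  step 4 ⇒ step 5: ADADADADADADADADADADADADADADADDBADADADADADADADAD ⇒ AD·AD·AD·AD·AD·AD·AD·AD·AD·AD·AD·AD·AD·AD·AD·AD·AD·AD·AD·AD·AD·AD·AD·AD·AD·AD·AD·AD·AD·AD·AD·DC·AD·AD·AD·AD·AD·AD·AD·AD·AD·AD·AD·AD·AD·AD·AD·AD
    A ↦ AD
    B ↦ DC
    D ↦ AD
  step 3 ⇒ step 4: ADADADADADADADDCADADADAD ⇒ AD·AD·AD·AD·AD·AD·AD·AD·AD·AD·AD·AD·AD·AD·AD·DB·AD·AD·AD·AD·AD·AD·AD·AD
    C ↦ DB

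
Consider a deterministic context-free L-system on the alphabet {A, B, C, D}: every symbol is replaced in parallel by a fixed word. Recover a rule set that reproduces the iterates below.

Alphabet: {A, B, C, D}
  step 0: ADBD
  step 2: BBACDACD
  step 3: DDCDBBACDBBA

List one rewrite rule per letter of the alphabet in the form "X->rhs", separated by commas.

A->CD, B->D, C->BB, D->A

  step 2 ⇒ step 3: BBACDACD ⇒ D·D·CD·BB·A·CD·BB·A
    A ↦ CD
    B ↦ D
    C ↦ BB
    D ↦ A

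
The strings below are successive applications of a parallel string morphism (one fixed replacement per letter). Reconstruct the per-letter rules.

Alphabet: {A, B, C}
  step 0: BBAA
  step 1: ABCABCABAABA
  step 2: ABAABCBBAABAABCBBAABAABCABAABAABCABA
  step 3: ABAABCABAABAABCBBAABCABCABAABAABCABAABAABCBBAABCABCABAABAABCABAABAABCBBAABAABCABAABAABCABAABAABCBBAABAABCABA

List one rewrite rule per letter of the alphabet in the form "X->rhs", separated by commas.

  step 2 ⇒ step 3: ABAABCBBAABAABCBBAABAABCABAABAABCABA ⇒ ABA·ABC·ABA·ABA·ABC·BBA·ABC·ABC·ABA·ABA·ABC·ABA·ABA·ABC·BBA·ABC·ABC·ABA·ABA·ABC·ABA·ABA·ABC·BBA·ABA·ABC·ABA·ABA·ABC·ABA·ABA·ABC·BBA·ABA·ABC·ABA
    A ↦ ABA
    B ↦ ABC
    C ↦ BBA

A->ABA, B->ABC, C->BBA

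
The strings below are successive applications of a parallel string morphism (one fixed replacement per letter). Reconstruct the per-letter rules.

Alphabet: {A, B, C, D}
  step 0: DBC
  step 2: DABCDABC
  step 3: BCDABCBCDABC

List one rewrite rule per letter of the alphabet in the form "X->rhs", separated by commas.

  step 2 ⇒ step 3: DABCDABC ⇒ B·C·DA·BC·B·C·DA·BC
    A ↦ C
    B ↦ DA
    C ↦ BC
    D ↦ B

A->C, B->DA, C->BC, D->B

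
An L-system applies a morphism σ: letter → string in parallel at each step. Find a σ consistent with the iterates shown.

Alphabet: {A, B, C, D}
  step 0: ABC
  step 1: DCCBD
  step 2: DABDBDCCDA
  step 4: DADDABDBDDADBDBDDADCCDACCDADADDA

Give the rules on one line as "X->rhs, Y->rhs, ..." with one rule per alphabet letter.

A->D, B->CC, C->BD, D->DA

  step 1 ⇒ step 2: DCCBD ⇒ DA·BD·BD·CC·DA
    B ↦ CC
    C ↦ BD
    D ↦ DA
  step 0 ⇒ step 1: ABC ⇒ D·CC·BD
    A ↦ D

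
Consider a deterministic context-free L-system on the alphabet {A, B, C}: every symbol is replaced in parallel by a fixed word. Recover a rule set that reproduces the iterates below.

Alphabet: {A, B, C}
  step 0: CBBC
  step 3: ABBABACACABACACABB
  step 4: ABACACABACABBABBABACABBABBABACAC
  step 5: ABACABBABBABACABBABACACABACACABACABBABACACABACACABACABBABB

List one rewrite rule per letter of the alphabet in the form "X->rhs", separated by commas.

A->AB, B->AC, C->B

  step 4 ⇒ step 5: ABACACABACABBABBABACABBABBABACAC ⇒ AB·AC·AB·B·AB·B·AB·AC·AB·B·AB·AC·AC·AB·AC·AC·AB·AC·AB·B·AB·AC·AC·AB·AC·AC·AB·AC·AB·B·AB·B
    A ↦ AB
    B ↦ AC
    C ↦ B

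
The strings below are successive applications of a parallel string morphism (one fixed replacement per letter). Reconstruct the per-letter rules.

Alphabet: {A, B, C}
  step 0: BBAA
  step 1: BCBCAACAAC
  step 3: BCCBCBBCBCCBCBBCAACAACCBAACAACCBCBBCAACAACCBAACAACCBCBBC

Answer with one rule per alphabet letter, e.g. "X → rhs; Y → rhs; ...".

  step 0 ⇒ step 1: BBAA ⇒ BC·BC·AAC·AAC
    A ↦ AAC
    B ↦ BC
    C ↦ CB  (constrained at step 1)

A->AAC, B->BC, C->CB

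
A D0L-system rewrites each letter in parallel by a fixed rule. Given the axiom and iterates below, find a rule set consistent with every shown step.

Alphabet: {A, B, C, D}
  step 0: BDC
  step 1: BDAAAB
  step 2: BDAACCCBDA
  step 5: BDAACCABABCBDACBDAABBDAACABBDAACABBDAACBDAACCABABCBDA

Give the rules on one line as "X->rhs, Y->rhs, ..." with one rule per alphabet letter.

  step 1 ⇒ step 2: BDAAAB ⇒ BDA·A·C·C·C·BDA
    A ↦ C
    B ↦ BDA
    D ↦ A
  step 0 ⇒ step 1: BDC ⇒ BDA·A·AB
    C ↦ AB

A->C, B->BDA, C->AB, D->A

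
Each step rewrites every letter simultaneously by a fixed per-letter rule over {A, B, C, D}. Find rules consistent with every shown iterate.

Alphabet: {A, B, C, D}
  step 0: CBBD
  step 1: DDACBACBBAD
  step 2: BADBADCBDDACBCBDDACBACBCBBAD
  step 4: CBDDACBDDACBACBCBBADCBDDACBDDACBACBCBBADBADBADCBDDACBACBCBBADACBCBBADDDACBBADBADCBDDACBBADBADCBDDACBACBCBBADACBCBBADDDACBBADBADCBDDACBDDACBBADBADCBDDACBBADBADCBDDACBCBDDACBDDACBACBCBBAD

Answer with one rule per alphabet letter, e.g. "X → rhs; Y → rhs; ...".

  step 1 ⇒ step 2: DDACBACBBAD ⇒ BAD·BAD·CB·DD·ACB·CB·DD·ACB·ACB·CB·BAD
    A ↦ CB
    B ↦ ACB
    C ↦ DD
    D ↦ BAD

A->CB, B->ACB, C->DD, D->BAD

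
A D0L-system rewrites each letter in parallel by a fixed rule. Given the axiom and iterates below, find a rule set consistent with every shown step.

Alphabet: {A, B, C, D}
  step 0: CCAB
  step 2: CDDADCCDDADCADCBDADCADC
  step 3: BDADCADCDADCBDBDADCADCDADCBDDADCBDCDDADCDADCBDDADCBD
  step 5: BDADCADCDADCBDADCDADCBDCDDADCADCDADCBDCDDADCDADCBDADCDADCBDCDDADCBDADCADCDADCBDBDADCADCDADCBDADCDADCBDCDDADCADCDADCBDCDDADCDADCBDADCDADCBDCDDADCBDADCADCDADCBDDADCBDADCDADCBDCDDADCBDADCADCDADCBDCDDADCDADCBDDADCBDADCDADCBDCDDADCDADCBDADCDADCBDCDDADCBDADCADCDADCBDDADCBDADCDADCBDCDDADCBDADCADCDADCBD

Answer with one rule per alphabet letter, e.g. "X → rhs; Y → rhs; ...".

  step 2 ⇒ step 3: CDDADCCDDADCADCBDADCADC ⇒ BD·ADC·ADC·D·ADC·BD·BD·ADC·ADC·D·ADC·BD·D·ADC·BD·CDD·ADC·D·ADC·BD·D·ADC·BD
    A ↦ D
    B ↦ CDD
    C ↦ BD
    D ↦ ADC

A->D, B->CDD, C->BD, D->ADC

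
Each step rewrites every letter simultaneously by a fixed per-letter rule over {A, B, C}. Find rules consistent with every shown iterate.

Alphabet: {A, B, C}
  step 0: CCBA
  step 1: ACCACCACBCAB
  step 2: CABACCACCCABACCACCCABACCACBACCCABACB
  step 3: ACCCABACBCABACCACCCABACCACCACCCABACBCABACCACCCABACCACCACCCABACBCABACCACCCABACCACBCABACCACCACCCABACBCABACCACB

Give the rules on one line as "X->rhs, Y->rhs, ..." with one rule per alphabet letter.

  step 2 ⇒ step 3: CABACCACCCABACCACCCABACCACBACCCABACB ⇒ ACC·CAB·ACB·CAB·ACC·ACC·CAB·ACC·ACC·ACC·CAB·ACB·CAB·ACC·ACC·CAB·ACC·ACC·ACC·CAB·ACB·CAB·ACC·ACC·CAB·ACC·ACB·CAB·ACC·ACC·ACC·CAB·ACB·CAB·ACC·ACB
    A ↦ CAB
    B ↦ ACB
    C ↦ ACC

A->CAB, B->ACB, C->ACC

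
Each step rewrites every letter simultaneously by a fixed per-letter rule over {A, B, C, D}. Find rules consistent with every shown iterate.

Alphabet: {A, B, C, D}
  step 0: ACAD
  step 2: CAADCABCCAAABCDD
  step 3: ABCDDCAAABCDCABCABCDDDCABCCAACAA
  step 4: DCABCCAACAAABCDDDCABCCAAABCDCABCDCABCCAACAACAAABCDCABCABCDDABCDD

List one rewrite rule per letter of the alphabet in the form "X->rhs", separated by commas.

  step 3 ⇒ step 4: ABCDDCAAABCDCABCABCDDDCABCCAACAA ⇒ D·C·ABC·CAA·CAA·ABC·D·D·D·C·ABC·CAA·ABC·D·C·ABC·D·C·ABC·CAA·CAA·CAA·ABC·D·C·ABC·ABC·D·D·ABC·D·D
    A ↦ D
    B ↦ C
    C ↦ ABC
    D ↦ CAA

A->D, B->C, C->ABC, D->CAA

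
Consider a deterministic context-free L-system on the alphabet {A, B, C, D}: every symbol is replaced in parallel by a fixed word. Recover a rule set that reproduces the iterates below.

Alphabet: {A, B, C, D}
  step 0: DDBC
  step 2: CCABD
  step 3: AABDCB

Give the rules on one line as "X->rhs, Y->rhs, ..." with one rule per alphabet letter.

A->BD, B->C, C->A, D->B

  step 2 ⇒ step 3: CCABD ⇒ A·A·BD·C·B
    A ↦ BD
    B ↦ C
    C ↦ A
    D ↦ B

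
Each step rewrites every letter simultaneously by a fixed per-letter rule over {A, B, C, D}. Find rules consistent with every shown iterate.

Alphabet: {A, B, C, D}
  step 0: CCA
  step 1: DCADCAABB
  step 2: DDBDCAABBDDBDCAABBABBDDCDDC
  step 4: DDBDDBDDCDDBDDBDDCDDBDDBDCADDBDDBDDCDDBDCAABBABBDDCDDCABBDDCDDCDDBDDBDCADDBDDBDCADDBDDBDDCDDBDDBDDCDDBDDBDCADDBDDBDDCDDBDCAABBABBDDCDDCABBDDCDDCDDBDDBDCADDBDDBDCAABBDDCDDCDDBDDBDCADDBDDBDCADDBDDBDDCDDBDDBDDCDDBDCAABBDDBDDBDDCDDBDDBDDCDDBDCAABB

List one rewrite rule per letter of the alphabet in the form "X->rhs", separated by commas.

  step 1 ⇒ step 2: DCADCAABB ⇒ DDB·DCA·ABB·DDB·DCA·ABB·ABB·DDC·DDC
    A ↦ ABB
    B ↦ DDC
    C ↦ DCA
    D ↦ DDB

A->ABB, B->DDC, C->DCA, D->DDB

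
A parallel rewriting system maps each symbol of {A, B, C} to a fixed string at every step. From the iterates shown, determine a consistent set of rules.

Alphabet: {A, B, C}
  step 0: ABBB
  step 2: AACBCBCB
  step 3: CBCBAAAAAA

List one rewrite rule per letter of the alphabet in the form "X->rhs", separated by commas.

A->CB, B->A, C->A

  step 2 ⇒ step 3: AACBCBCB ⇒ CB·CB·A·A·A·A·A·A
    A ↦ CB
    B ↦ A
    C ↦ A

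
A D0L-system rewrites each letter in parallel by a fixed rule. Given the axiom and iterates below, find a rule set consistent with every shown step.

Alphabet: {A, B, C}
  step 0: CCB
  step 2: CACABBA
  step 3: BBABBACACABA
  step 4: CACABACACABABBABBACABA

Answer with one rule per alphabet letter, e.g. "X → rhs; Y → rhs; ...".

A->BA, B->CA, C->B

  step 3 ⇒ step 4: BBABBACACABA ⇒ CA·CA·BA·CA·CA·BA·B·BA·B·BA·CA·BA
    A ↦ BA
    B ↦ CA
    C ↦ B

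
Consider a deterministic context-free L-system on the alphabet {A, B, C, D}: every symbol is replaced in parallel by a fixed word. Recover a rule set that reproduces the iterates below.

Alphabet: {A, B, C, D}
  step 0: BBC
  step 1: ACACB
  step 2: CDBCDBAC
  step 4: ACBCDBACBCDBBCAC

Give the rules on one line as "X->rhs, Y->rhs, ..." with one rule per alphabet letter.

  step 1 ⇒ step 2: ACACB ⇒ CD·B·CD·B·AC
    A ↦ CD
    B ↦ AC
    C ↦ B
    D ↦ C  (constrained at step 2)

A->CD, B->AC, C->B, D->C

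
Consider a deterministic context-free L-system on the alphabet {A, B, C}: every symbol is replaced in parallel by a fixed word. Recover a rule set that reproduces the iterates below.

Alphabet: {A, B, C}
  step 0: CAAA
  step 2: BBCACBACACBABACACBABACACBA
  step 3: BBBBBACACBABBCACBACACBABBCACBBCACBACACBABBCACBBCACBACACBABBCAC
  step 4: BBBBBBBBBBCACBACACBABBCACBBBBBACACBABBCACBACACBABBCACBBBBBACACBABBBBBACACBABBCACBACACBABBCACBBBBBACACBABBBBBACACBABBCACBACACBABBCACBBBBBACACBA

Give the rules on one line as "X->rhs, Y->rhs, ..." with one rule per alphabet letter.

A->CAC, B->BB, C->BA

  step 3 ⇒ step 4: BBBBBACACBABBCACBACACBABBCACBBCACBACACBABBCACBBCACBACACBABBCAC ⇒ BB·BB·BB·BB·BB·CAC·BA·CAC·BA·BB·CAC·BB·BB·BA·CAC·BA·BB·CAC·BA·CAC·BA·BB·CAC·BB·BB·BA·CAC·BA·BB·BB·BA·CAC·BA·BB·CAC·BA·CAC·BA·BB·CAC·BB·BB·BA·CAC·BA·BB·BB·BA·CAC·BA·BB·CAC·BA·CAC·BA·BB·CAC·BB·BB·BA·CAC·BA
    A ↦ CAC
    B ↦ BB
    C ↦ BA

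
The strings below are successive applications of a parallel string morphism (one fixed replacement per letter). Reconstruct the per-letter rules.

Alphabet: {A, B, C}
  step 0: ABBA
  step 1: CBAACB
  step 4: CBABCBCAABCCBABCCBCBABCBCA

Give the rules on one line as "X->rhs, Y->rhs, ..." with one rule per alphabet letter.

A->CB, B->A, C->BC

  step 0 ⇒ step 1: ABBA ⇒ CB·A·A·CB
    A ↦ CB
    B ↦ A
    C ↦ BC  (constrained at step 1)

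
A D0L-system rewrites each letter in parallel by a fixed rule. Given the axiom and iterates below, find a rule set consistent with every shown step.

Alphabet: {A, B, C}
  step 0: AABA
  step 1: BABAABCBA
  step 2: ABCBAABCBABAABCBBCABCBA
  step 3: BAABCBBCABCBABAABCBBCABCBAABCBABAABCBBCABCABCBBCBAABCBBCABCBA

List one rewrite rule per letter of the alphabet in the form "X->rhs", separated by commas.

A->BA, B->ABC, C->BBC

  step 2 ⇒ step 3: ABCBAABCBABAABCBBCABCBA ⇒ BA·ABC·BBC·ABC·BA·BA·ABC·BBC·ABC·BA·ABC·BA·BA·ABC·BBC·ABC·ABC·BBC·BA·ABC·BBC·ABC·BA
    A ↦ BA
    B ↦ ABC
    C ↦ BBC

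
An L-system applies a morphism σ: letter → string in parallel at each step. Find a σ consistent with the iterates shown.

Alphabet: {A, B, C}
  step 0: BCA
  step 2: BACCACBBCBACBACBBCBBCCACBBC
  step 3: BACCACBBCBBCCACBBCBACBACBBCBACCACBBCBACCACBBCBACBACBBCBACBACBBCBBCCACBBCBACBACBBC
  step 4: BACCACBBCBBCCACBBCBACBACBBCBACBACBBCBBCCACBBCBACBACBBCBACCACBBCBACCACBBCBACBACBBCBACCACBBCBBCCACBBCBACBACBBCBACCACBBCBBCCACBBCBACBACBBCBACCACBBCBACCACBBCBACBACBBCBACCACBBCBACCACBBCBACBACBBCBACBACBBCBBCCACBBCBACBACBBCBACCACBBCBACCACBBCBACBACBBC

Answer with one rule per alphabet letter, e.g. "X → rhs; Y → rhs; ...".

  step 3 ⇒ step 4: BACCACBBCBBCCACBBCBACBACBBCBACCACBBCBACCACBBCBACBACBBCBACBACBBCBBCCACBBCBACBACBBC ⇒ BAC·CAC·BBC·BBC·CAC·BBC·BAC·BAC·BBC·BAC·BAC·BBC·BBC·CAC·BBC·BAC·BAC·BBC·BAC·CAC·BBC·BAC·CAC·BBC·BAC·BAC·BBC·BAC·CAC·BBC·BBC·CAC·BBC·BAC·BAC·BBC·BAC·CAC·BBC·BBC·CAC·BBC·BAC·BAC·BBC·BAC·CAC·BBC·BAC·CAC·BBC·BAC·BAC·BBC·BAC·CAC·BBC·BAC·CAC·BBC·BAC·BAC·BBC·BAC·BAC·BBC·BBC·CAC·BBC·BAC·BAC·BBC·BAC·CAC·BBC·BAC·CAC·BBC·BAC·BAC·BBC
    A ↦ CAC
    B ↦ BAC
    C ↦ BBC

A->CAC, B->BAC, C->BBC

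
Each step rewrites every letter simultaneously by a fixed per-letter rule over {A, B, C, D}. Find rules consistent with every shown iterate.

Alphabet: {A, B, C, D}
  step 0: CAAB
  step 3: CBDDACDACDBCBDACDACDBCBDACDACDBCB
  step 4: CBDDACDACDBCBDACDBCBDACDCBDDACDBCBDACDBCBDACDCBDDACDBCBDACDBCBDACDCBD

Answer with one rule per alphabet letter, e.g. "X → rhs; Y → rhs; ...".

  step 3 ⇒ step 4: CBDDACDACDBCBDACDACDBCBDACDACDBCB ⇒ CB·D·DAC·DAC·DB·CB·DAC·DB·CB·DAC·D·CB·D·DAC·DB·CB·DAC·DB·CB·DAC·D·CB·D·DAC·DB·CB·DAC·DB·CB·DAC·D·CB·D
    A ↦ DB
    B ↦ D
    C ↦ CB
    D ↦ DAC

A->DB, B->D, C->CB, D->DAC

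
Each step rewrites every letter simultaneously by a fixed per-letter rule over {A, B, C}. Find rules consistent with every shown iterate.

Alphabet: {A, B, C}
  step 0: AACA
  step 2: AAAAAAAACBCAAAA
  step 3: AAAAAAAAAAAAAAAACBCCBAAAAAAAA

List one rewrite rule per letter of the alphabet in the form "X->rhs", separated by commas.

  step 2 ⇒ step 3: AAAAAAAACBCAAAA ⇒ AA·AA·AA·AA·AA·AA·AA·AA·CB·C·CB·AA·AA·AA·AA
    A ↦ AA
    B ↦ C
    C ↦ CB

A->AA, B->C, C->CB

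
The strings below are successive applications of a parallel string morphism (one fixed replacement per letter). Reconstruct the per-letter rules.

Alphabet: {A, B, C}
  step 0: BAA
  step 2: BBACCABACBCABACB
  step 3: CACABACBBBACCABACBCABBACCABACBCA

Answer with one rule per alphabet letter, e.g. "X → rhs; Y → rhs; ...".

  step 2 ⇒ step 3: BBACCABACBCABACB ⇒ CA·CA·BAC·B·B·BAC·CA·BAC·B·CA·B·BAC·CA·BAC·B·CA
    A ↦ BAC
    B ↦ CA
    C ↦ B

A->BAC, B->CA, C->B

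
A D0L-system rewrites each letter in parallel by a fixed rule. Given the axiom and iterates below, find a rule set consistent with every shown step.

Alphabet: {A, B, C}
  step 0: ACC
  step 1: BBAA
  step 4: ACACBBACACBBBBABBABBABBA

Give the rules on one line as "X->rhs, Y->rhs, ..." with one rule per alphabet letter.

A->BB, B->AC, C->A

  step 0 ⇒ step 1: ACC ⇒ BB·A·A
    A ↦ BB
    C ↦ A
    B ↦ AC  (constrained at step 1)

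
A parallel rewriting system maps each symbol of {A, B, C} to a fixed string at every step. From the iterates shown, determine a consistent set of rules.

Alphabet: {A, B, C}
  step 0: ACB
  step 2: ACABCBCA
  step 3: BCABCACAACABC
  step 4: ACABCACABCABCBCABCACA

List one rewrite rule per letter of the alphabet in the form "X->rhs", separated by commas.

A->BC, B->AC, C->A

  step 3 ⇒ step 4: BCABCACAACABC ⇒ AC·A·BC·AC·A·BC·A·BC·BC·A·BC·AC·A
    A ↦ BC
    B ↦ AC
    C ↦ A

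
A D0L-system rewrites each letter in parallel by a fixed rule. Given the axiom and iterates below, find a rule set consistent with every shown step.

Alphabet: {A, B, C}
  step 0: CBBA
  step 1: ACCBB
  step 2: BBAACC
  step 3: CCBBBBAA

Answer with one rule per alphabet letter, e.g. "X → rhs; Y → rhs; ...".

  step 2 ⇒ step 3: BBAACC ⇒ C·C·BB·BB·A·A
    A ↦ BB
    B ↦ C
    C ↦ A

A->BB, B->C, C->A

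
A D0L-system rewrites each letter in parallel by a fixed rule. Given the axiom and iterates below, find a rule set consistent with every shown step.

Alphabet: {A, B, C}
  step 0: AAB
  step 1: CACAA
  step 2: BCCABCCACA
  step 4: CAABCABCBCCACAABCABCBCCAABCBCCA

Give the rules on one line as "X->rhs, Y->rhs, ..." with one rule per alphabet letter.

  step 1 ⇒ step 2: CACAA ⇒ BC·CA·BC·CA·CA
    A ↦ CA
    C ↦ BC
  step 0 ⇒ step 1: AAB ⇒ CA·CA·A
    B ↦ A

A->CA, B->A, C->BC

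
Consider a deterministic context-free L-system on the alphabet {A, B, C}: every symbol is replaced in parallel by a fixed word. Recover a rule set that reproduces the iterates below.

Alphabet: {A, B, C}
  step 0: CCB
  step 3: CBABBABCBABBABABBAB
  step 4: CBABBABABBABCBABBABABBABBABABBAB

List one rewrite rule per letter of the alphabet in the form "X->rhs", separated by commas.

A->B, B->AB, C->CB

  step 3 ⇒ step 4: CBABBABCBABBABABBAB ⇒ CB·AB·B·AB·AB·B·AB·CB·AB·B·AB·AB·B·AB·B·AB·AB·B·AB
    A ↦ B
    B ↦ AB
    C ↦ CB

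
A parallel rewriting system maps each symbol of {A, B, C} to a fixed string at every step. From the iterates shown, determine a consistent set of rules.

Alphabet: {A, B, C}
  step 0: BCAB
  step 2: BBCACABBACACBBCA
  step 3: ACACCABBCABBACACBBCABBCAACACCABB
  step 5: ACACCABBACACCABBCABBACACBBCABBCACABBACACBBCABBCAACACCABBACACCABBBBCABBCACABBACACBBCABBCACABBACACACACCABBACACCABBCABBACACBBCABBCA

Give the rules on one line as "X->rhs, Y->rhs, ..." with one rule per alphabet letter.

  step 2 ⇒ step 3: BBCACABBACACBBCA ⇒ AC·AC·CA·BB·CA·BB·AC·AC·BB·CA·BB·CA·AC·AC·CA·BB
    A ↦ BB
    B ↦ AC
    C ↦ CA

A->BB, B->AC, C->CA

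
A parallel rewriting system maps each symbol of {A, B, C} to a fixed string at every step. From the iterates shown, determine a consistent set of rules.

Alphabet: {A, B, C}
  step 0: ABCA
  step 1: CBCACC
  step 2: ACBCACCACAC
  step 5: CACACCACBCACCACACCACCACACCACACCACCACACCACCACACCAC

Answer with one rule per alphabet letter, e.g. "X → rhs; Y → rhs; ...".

  step 1 ⇒ step 2: CBCACC ⇒ AC·BC·AC·C·AC·AC
    A ↦ C
    B ↦ BC
    C ↦ AC

A->C, B->BC, C->AC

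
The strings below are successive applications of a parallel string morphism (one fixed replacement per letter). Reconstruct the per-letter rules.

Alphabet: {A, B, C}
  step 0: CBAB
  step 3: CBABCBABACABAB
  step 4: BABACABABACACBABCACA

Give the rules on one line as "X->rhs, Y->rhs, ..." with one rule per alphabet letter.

  step 3 ⇒ step 4: CBABCBABACABAB ⇒ BAB·A·C·A·BAB·A·C·A·C·BAB·C·A·C·A
    A ↦ C
    B ↦ A
    C ↦ BAB

A->C, B->A, C->BAB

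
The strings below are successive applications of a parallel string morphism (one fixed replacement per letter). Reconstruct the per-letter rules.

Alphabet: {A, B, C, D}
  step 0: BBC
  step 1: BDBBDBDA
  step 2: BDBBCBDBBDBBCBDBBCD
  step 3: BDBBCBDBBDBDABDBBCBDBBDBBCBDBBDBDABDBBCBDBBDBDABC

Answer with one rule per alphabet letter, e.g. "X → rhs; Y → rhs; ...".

A->D, B->BDB, C->DA, D->BC

  step 2 ⇒ step 3: BDBBCBDBBDBBCBDBBCD ⇒ BDB·BC·BDB·BDB·DA·BDB·BC·BDB·BDB·BC·BDB·BDB·DA·BDB·BC·BDB·BDB·DA·BC
    B ↦ BDB
    C ↦ DA
    D ↦ BC
  step 1 ⇒ step 2: BDBBDBDA ⇒ BDB·BC·BDB·BDB·BC·BDB·BC·D
    A ↦ D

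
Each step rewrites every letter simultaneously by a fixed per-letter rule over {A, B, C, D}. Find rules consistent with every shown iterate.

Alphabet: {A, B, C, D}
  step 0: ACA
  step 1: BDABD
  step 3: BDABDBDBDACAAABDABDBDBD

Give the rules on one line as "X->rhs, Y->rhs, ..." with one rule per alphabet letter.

A->BD, B->AC, C->A, D->AAA

  step 0 ⇒ step 1: ACA ⇒ BD·A·BD
    A ↦ BD
    C ↦ A
    B ↦ AC  (constrained at step 1)
    D ↦ AAA  (constrained at step 1)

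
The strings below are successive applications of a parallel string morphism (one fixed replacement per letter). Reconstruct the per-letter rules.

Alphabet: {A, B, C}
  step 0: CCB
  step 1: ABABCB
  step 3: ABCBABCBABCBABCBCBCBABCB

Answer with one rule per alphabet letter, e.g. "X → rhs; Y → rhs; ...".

A->CB, B->CB, C->AB

  step 0 ⇒ step 1: CCB ⇒ AB·AB·CB
    B ↦ CB
    C ↦ AB
    A ↦ CB  (constrained at step 1)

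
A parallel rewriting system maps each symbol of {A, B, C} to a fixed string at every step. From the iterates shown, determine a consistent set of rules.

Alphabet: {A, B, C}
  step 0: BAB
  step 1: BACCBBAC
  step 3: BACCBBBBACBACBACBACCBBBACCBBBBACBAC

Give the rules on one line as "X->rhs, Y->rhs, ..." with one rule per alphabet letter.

  step 0 ⇒ step 1: BAB ⇒ BAC·CB·BAC
    A ↦ CB
    B ↦ BAC
    C ↦ B  (constrained at step 1)

A->CB, B->BAC, C->B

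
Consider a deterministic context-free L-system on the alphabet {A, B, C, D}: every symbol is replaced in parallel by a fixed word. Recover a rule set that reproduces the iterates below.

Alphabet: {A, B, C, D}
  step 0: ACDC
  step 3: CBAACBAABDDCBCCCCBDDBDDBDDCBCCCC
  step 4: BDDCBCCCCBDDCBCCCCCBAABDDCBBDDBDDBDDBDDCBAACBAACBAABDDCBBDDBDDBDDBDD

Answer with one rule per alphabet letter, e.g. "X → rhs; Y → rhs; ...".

  step 3 ⇒ step 4: CBAACBAABDDCBCCCCBDDBDDBDDCBCCCC ⇒ BDD·CB·CC·CC·BDD·CB·CC·CC·CB·A·A·BDD·CB·BDD·BDD·BDD·BDD·CB·A·A·CB·A·A·CB·A·A·BDD·CB·BDD·BDD·BDD·BDD
    A ↦ CC
    B ↦ CB
    C ↦ BDD
    D ↦ A

A->CC, B->CB, C->BDD, D->A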